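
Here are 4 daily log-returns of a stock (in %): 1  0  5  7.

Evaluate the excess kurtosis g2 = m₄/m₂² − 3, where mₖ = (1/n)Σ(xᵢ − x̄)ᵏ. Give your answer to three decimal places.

x̄ = 3.2500
Σ(xᵢ − x̄)² = 32.7500 ⇒ m₂ = 8.18750
Σ(xᵢ − x̄)⁴ = 344.3281 ⇒ m₄ = 86.08203
m₂² = 67.03516
g2 = m₄/m₂² − 3 = 1.28413 − 3 ≈ -1.716

-1.716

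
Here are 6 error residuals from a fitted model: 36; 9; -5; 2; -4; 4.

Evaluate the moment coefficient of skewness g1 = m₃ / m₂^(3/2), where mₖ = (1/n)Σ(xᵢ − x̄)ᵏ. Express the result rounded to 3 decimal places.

x̄ = (36 + 9 - 5 + 2 - 4 + 4) / 6 = 7.0000
deviations (xᵢ − x̄): 29.0000, 2.0000, -12.0000, -5.0000, -11.0000, -3.0000
Σ(xᵢ − x̄)² = 1144.0000 ⇒ m₂ = 1144.0000/6 = 190.66667
Σ(xᵢ − x̄)³ = 21186.0000 ⇒ m₃ = 21186.0000/6 = 3531.00000
m₂^(3/2) = 190.66667^(1.5) = 2632.76540
g1 = m₃ / m₂^(3/2) = 3531.00000 / 2632.76540 ≈ 1.341

1.341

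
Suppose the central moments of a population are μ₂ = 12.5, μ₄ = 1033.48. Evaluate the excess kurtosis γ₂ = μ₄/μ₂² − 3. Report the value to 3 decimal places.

μ₂² = 12.5² = 156.25000
μ₄/μ₂² = 1033.48 / 156.25000 = 6.61427
γ₂ = 6.61427 − 3 ≈ 3.614

3.614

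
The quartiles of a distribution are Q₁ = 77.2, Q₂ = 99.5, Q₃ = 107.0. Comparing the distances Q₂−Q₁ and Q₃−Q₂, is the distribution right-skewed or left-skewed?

Q₂ − Q₁ = 22.3;  Q₃ − Q₂ = 7.5
Q₂ − Q₁ > Q₃ − Q₂ ⇒ the lower half is more spread out ⇒ left-skewed.

left-skewed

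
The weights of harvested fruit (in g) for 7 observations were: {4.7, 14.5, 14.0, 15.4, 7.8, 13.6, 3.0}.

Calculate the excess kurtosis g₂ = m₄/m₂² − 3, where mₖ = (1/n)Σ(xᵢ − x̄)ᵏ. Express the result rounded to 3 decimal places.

-1.527

x̄ = 10.4286
Σ(xᵢ − x̄)² = 159.0143 ⇒ m₂ = 22.71633
Σ(xᵢ − x̄)⁴ = 5319.3749 ⇒ m₄ = 759.91071
m₂² = 516.03149
g₂ = m₄/m₂² − 3 = 1.47261 − 3 ≈ -1.527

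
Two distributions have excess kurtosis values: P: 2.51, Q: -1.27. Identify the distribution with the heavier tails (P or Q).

Higher excess kurtosis ⇒ heavier tails relative to the normal distribution.
2.51 vs -1.27: the larger is 2.51, so P has heavier tails. (P is leptokurtic — heavier-than-normal tails; the other is platykurtic.)

P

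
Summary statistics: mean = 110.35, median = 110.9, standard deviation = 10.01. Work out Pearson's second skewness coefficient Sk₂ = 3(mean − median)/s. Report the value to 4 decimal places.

-0.1648

Sk₂ = 3(110.35 − 110.9) / 10.01 = 3 × -0.5500 / 10.01
    = -1.6500 / 10.01 ≈ -0.1648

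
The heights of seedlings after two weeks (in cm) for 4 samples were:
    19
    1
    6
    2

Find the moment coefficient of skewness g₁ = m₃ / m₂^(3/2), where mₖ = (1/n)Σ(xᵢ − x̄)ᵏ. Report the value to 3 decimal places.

x̄ = (19 + 1 + 6 + 2) / 4 = 7.0000
deviations (xᵢ − x̄): 12.0000, -6.0000, -1.0000, -5.0000
Σ(xᵢ − x̄)² = 206.0000 ⇒ m₂ = 206.0000/4 = 51.50000
Σ(xᵢ − x̄)³ = 1386.0000 ⇒ m₃ = 1386.0000/4 = 346.50000
m₂^(3/2) = 51.50000^(1.5) = 369.58203
g₁ = m₃ / m₂^(3/2) = 346.50000 / 369.58203 ≈ 0.938

0.938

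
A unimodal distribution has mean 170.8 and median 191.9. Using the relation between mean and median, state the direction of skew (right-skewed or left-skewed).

left-skewed

mean − median = 170.8 − 191.9 = -21.1
mean < median ⇒ the longer tail is on the left ⇒ left-skewed (negatively skewed).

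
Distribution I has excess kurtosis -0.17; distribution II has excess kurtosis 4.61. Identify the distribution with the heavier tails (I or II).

Higher excess kurtosis ⇒ heavier tails relative to the normal distribution.
-0.17 vs 4.61: the larger is 4.61, so II has heavier tails. (II is leptokurtic — heavier-than-normal tails; the other is platykurtic.)

II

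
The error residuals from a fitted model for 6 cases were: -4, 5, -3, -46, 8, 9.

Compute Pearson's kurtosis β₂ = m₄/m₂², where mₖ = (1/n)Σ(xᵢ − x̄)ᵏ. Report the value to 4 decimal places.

3.7109

x̄ = -5.1667
Σ(xᵢ − x̄)² = 2150.8333 ⇒ m₂ = 358.47222
Σ(xᵢ − x̄)⁴ = 2861132.8194 ⇒ m₄ = 476855.46991
m₂² = 128502.33410
β₂ = m₄/m₂² = 476855.46991 / 128502.33410 ≈ 3.7109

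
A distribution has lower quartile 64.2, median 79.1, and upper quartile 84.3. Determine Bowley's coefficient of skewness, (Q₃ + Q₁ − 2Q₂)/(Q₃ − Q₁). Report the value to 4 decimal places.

numerator: Q₃ + Q₁ − 2Q₂ = 84.3 + 64.2 − 2×79.1 = -9.7000
denominator: Q₃ − Q₁ = 84.3 − 64.2 = 20.1000
Bowley skewness = -9.7000 / 20.1000 ≈ -0.4826

-0.4826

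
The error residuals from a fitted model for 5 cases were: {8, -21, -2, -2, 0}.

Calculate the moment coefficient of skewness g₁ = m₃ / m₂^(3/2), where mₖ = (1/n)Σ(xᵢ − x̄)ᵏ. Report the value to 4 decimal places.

x̄ = (8 - 21 - 2 - 2 + 0) / 5 = -3.4000
deviations (xᵢ − x̄): 11.4000, -17.6000, 1.4000, 1.4000, 3.4000
Σ(xᵢ − x̄)² = 455.2000 ⇒ m₂ = 455.2000/5 = 91.04000
Σ(xᵢ − x̄)³ = -3925.4400 ⇒ m₃ = -3925.4400/5 = -785.08800
m₂^(3/2) = 91.04000^(1.5) = 868.65710
g₁ = m₃ / m₂^(3/2) = -785.08800 / 868.65710 ≈ -0.9038

-0.9038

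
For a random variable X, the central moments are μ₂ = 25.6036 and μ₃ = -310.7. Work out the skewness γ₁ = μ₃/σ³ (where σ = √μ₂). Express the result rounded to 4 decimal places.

-2.3982

σ = √μ₂ = √25.6036 = 5.06000
σ³ = μ₂^(3/2) = 129.55422
γ₁ = μ₃/σ³ = -310.7 / 129.55422 ≈ -2.3982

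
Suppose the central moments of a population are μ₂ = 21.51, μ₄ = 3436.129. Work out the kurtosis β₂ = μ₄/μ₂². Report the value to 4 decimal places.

μ₂² = 21.51² = 462.68010
μ₄/μ₂² = 3436.129 / 462.68010 = 7.42658
β₂ ≈ 7.4266

7.4266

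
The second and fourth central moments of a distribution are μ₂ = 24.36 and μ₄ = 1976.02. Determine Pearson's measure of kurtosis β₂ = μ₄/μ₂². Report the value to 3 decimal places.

3.330

μ₂² = 24.36² = 593.40960
μ₄/μ₂² = 1976.02 / 593.40960 = 3.32994
β₂ ≈ 3.330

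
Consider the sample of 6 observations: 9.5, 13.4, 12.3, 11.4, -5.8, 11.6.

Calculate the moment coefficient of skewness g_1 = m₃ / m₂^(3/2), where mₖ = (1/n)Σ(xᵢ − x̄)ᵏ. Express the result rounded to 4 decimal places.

-1.6668

x̄ = (9.5 + 13.4 + 12.3 + 11.4 - 5.8 + 11.6) / 6 = 8.7333
deviations (xᵢ − x̄): 0.7667, 4.6667, 3.5667, 2.6667, -14.5333, 2.8667
Σ(xᵢ − x̄)² = 261.6333 ⇒ m₂ = 261.6333/6 = 43.60556
Σ(xᵢ − x̄)³ = -2879.7256 ⇒ m₃ = -2879.7256/6 = -479.95426
m₂^(3/2) = 43.60556^(1.5) = 287.94712
g_1 = m₃ / m₂^(3/2) = -479.95426 / 287.94712 ≈ -1.6668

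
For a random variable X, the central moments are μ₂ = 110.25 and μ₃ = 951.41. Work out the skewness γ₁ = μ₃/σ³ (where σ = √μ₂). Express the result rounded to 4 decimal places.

σ = √μ₂ = √110.25 = 10.50000
σ³ = μ₂^(3/2) = 1157.62500
γ₁ = μ₃/σ³ = 951.41 / 1157.62500 ≈ 0.8219

0.8219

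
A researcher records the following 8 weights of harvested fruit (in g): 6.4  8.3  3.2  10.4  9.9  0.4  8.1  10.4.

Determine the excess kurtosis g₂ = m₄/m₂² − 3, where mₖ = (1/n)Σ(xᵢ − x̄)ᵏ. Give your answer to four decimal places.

-0.5868

x̄ = 7.1375
Σ(xᵢ − x̄)² = 92.6388 ⇒ m₂ = 11.57984
Σ(xᵢ − x̄)⁴ = 2588.7820 ⇒ m₄ = 323.59775
m₂² = 134.09278
g₂ = m₄/m₂² − 3 = 2.41324 − 3 ≈ -0.5868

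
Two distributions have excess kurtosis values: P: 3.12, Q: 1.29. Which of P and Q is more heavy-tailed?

P

Higher excess kurtosis ⇒ heavier tails relative to the normal distribution.
3.12 vs 1.29: the larger is 3.12, so P has heavier tails.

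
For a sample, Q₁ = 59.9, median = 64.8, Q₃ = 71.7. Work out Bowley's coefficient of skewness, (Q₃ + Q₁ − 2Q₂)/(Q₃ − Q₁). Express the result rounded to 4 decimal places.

0.1695

numerator: Q₃ + Q₁ − 2Q₂ = 71.7 + 59.9 − 2×64.8 = 2.0000
denominator: Q₃ − Q₁ = 71.7 − 59.9 = 11.8000
Bowley skewness = 2.0000 / 11.8000 ≈ 0.1695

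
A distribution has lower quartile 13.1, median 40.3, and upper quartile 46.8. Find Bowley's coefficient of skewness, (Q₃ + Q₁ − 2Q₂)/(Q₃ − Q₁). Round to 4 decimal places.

-0.6142

numerator: Q₃ + Q₁ − 2Q₂ = 46.8 + 13.1 − 2×40.3 = -20.7000
denominator: Q₃ − Q₁ = 46.8 − 13.1 = 33.7000
Bowley skewness = -20.7000 / 33.7000 ≈ -0.6142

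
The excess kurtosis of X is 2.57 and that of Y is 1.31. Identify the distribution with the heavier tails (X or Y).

X

Higher excess kurtosis ⇒ heavier tails relative to the normal distribution.
2.57 vs 1.31: the larger is 2.57, so X has heavier tails.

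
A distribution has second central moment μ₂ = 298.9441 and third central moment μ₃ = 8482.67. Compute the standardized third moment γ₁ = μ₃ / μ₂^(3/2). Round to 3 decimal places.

1.641

σ = √μ₂ = √298.9441 = 17.29000
σ³ = μ₂^(3/2) = 5168.74349
γ₁ = μ₃/σ³ = 8482.67 / 5168.74349 ≈ 1.641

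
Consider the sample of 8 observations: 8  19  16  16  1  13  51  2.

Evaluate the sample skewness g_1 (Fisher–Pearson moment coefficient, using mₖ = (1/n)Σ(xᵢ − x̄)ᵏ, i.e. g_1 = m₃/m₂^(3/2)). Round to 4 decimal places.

1.4788

x̄ = (8 + 19 + 16 + 16 + 1 + 13 + 51 + 2) / 8 = 15.7500
deviations (xᵢ − x̄): -7.7500, 3.2500, 0.2500, 0.2500, -14.7500, -2.7500, 35.2500, -13.7500
Σ(xᵢ − x̄)² = 1727.5000 ⇒ m₂ = 1727.5000/8 = 215.93750
Σ(xᵢ − x̄)³ = 37539.7500 ⇒ m₃ = 37539.7500/8 = 4692.46875
m₂^(3/2) = 215.93750^(1.5) = 3173.16097
g_1 = m₃ / m₂^(3/2) = 4692.46875 / 3173.16097 ≈ 1.4788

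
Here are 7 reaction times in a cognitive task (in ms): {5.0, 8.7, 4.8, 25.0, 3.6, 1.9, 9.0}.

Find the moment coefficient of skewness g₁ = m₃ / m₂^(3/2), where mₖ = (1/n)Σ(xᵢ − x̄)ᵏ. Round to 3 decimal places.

x̄ = (5.0 + 8.7 + 4.8 + 25.0 + 3.6 + 1.9 + 9.0) / 7 = 8.2857
deviations (xᵢ − x̄): -3.2857, 0.4143, -3.4857, 16.7143, -4.6857, -6.3857, 0.7143
Σ(xᵢ − x̄)² = 365.7286 ⇒ m₂ = 365.7286/7 = 52.24694
Σ(xᵢ − x̄)³ = 4228.7651 ⇒ m₃ = 4228.7651/7 = 604.10930
m₂^(3/2) = 52.24694^(1.5) = 377.65155
g₁ = m₃ / m₂^(3/2) = 604.10930 / 377.65155 ≈ 1.600

1.600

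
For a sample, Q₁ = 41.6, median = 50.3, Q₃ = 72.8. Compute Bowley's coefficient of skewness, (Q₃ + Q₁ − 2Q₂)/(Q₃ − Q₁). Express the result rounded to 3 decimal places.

numerator: Q₃ + Q₁ − 2Q₂ = 72.8 + 41.6 − 2×50.3 = 13.8000
denominator: Q₃ − Q₁ = 72.8 − 41.6 = 31.2000
Bowley skewness = 13.8000 / 31.2000 ≈ 0.442

0.442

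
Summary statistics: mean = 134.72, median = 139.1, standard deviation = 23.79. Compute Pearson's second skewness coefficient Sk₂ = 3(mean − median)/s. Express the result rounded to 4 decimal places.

-0.5523

Sk₂ = 3(134.72 − 139.1) / 23.79 = 3 × -4.3800 / 23.79
    = -13.1400 / 23.79 ≈ -0.5523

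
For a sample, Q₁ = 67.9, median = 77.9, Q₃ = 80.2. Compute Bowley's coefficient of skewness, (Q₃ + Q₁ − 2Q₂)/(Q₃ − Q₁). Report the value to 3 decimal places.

-0.626

numerator: Q₃ + Q₁ − 2Q₂ = 80.2 + 67.9 − 2×77.9 = -7.7000
denominator: Q₃ − Q₁ = 80.2 − 67.9 = 12.3000
Bowley skewness = -7.7000 / 12.3000 ≈ -0.626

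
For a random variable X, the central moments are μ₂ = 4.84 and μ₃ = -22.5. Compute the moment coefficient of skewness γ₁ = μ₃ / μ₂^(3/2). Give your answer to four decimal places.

σ = √μ₂ = √4.84 = 2.20000
σ³ = μ₂^(3/2) = 10.64800
γ₁ = μ₃/σ³ = -22.5 / 10.64800 ≈ -2.1131

-2.1131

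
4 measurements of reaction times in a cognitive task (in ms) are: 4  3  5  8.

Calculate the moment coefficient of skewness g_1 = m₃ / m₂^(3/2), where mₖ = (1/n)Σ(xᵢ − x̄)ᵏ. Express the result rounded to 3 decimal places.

0.687

x̄ = (4 + 3 + 5 + 8) / 4 = 5.0000
deviations (xᵢ − x̄): -1.0000, -2.0000, 0.0000, 3.0000
Σ(xᵢ − x̄)² = 14.0000 ⇒ m₂ = 14.0000/4 = 3.50000
Σ(xᵢ − x̄)³ = 18.0000 ⇒ m₃ = 18.0000/4 = 4.50000
m₂^(3/2) = 3.50000^(1.5) = 6.54790
g_1 = m₃ / m₂^(3/2) = 4.50000 / 6.54790 ≈ 0.687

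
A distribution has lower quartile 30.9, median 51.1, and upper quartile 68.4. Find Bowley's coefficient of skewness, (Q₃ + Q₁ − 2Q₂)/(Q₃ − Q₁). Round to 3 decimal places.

numerator: Q₃ + Q₁ − 2Q₂ = 68.4 + 30.9 − 2×51.1 = -2.9000
denominator: Q₃ − Q₁ = 68.4 − 30.9 = 37.5000
Bowley skewness = -2.9000 / 37.5000 ≈ -0.077

-0.077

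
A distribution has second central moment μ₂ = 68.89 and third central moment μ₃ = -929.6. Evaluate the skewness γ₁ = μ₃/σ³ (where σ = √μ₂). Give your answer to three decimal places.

-1.626

σ = √μ₂ = √68.89 = 8.30000
σ³ = μ₂^(3/2) = 571.78700
γ₁ = μ₃/σ³ = -929.6 / 571.78700 ≈ -1.626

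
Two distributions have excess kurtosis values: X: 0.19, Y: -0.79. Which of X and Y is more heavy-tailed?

X

Higher excess kurtosis ⇒ heavier tails relative to the normal distribution.
0.19 vs -0.79: the larger is 0.19, so X has heavier tails. (X is leptokurtic — heavier-than-normal tails; the other is platykurtic.)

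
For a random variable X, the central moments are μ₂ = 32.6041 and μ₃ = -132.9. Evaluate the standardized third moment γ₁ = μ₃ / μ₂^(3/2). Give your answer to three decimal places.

σ = √μ₂ = √32.6041 = 5.71000
σ³ = μ₂^(3/2) = 186.16941
γ₁ = μ₃/σ³ = -132.9 / 186.16941 ≈ -0.714

-0.714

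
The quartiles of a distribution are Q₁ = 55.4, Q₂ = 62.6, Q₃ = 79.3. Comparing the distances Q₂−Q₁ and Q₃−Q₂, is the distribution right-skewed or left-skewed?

right-skewed

Q₂ − Q₁ = 7.2;  Q₃ − Q₂ = 16.7
Q₃ − Q₂ > Q₂ − Q₁ ⇒ the upper half is more spread out ⇒ right-skewed.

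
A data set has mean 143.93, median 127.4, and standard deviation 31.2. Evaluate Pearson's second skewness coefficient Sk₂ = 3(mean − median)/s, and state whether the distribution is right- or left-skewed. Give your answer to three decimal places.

1.589, right-skewed

Sk₂ = 3(143.93 − 127.4) / 31.2 = 3 × 16.5300 / 31.2
    = 49.5900 / 31.2 ≈ 1.589
Sk₂ > 0 ⇒ mean > median ⇒ right-skewed (positive skew).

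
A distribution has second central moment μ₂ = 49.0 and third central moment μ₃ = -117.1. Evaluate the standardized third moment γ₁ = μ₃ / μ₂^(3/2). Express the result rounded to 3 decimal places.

σ = √μ₂ = √49.0 = 7.00000
σ³ = μ₂^(3/2) = 343.00000
γ₁ = μ₃/σ³ = -117.1 / 343.00000 ≈ -0.341

-0.341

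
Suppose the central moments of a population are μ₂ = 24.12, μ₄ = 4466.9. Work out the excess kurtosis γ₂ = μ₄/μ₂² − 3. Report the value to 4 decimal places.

4.6781

μ₂² = 24.12² = 581.77440
μ₄/μ₂² = 4466.9 / 581.77440 = 7.67806
γ₂ = 7.67806 − 3 ≈ 4.6781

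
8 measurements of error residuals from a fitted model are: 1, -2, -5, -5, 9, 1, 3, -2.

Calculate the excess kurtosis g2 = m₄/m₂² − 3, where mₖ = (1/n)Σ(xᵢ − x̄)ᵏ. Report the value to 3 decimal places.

x̄ = 0.0000
Σ(xᵢ − x̄)² = 150.0000 ⇒ m₂ = 18.75000
Σ(xᵢ − x̄)⁴ = 7926.0000 ⇒ m₄ = 990.75000
m₂² = 351.56250
g2 = m₄/m₂² − 3 = 2.81813 − 3 ≈ -0.182

-0.182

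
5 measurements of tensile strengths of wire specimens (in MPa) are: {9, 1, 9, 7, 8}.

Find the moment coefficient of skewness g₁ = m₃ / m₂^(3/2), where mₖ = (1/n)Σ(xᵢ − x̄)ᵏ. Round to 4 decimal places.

x̄ = (9 + 1 + 9 + 7 + 8) / 5 = 6.8000
deviations (xᵢ − x̄): 2.2000, -5.8000, 2.2000, 0.2000, 1.2000
Σ(xᵢ − x̄)² = 44.8000 ⇒ m₂ = 44.8000/5 = 8.96000
Σ(xᵢ − x̄)³ = -172.0800 ⇒ m₃ = -172.0800/5 = -34.41600
m₂^(3/2) = 8.96000^(1.5) = 26.82020
g₁ = m₃ / m₂^(3/2) = -34.41600 / 26.82020 ≈ -1.2832

-1.2832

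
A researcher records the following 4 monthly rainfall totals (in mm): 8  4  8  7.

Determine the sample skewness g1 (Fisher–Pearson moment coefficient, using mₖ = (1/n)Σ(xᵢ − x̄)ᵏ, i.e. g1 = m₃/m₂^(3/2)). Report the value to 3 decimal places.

x̄ = (8 + 4 + 8 + 7) / 4 = 6.7500
deviations (xᵢ − x̄): 1.2500, -2.7500, 1.2500, 0.2500
Σ(xᵢ − x̄)² = 10.7500 ⇒ m₂ = 10.7500/4 = 2.68750
Σ(xᵢ − x̄)³ = -16.8750 ⇒ m₃ = -16.8750/4 = -4.21875
m₂^(3/2) = 2.68750^(1.5) = 4.40578
g1 = m₃ / m₂^(3/2) = -4.21875 / 4.40578 ≈ -0.958

-0.958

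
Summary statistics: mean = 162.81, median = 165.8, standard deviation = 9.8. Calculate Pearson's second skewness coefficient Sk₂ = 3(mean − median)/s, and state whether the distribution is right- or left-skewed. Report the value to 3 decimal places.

Sk₂ = 3(162.81 − 165.8) / 9.8 = 3 × -2.9900 / 9.8
    = -8.9700 / 9.8 ≈ -0.915
Sk₂ < 0 ⇒ mean < median ⇒ left-skewed (negative skew).

-0.915, left-skewed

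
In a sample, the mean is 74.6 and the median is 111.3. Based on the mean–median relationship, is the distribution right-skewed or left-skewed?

mean − median = 74.6 − 111.3 = -36.7
mean < median ⇒ the longer tail is on the left ⇒ left-skewed (negatively skewed).

left-skewed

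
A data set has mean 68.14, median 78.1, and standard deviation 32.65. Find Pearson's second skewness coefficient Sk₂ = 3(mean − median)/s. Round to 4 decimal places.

-0.9152

Sk₂ = 3(68.14 − 78.1) / 32.65 = 3 × -9.9600 / 32.65
    = -29.8800 / 32.65 ≈ -0.9152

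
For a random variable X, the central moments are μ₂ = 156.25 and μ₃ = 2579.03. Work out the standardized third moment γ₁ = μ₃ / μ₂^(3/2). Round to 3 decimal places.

1.320

σ = √μ₂ = √156.25 = 12.50000
σ³ = μ₂^(3/2) = 1953.12500
γ₁ = μ₃/σ³ = 2579.03 / 1953.12500 ≈ 1.320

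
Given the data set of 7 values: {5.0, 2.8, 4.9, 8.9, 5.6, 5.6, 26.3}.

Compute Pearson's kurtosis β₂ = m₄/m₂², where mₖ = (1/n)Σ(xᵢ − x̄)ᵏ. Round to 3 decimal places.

x̄ = 8.4429
Σ(xᵢ − x̄)² = 391.4971 ⇒ m₂ = 55.92816
Σ(xᵢ − x̄)⁴ = 103125.5195 ⇒ m₄ = 14732.21707
m₂² = 3127.95945
β₂ = m₄/m₂² = 14732.21707 / 3127.95945 ≈ 4.710

4.710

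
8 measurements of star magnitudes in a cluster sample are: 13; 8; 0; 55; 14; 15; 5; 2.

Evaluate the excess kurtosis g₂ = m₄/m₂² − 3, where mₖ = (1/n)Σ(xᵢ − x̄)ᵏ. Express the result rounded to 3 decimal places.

x̄ = 14.0000
Σ(xᵢ − x̄)² = 2140.0000 ⇒ m₂ = 267.50000
Σ(xᵢ − x̄)⁴ = 2892772.0000 ⇒ m₄ = 361596.50000
m₂² = 71556.25000
g₂ = m₄/m₂² − 3 = 5.05332 − 3 ≈ 2.053

2.053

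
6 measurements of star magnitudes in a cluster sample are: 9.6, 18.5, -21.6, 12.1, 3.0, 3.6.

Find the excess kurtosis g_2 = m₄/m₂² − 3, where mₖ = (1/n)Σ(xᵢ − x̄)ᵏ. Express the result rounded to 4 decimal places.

0.1646

x̄ = 4.2000
Σ(xᵢ − x̄)² = 963.5000 ⇒ m₂ = 160.58333
Σ(xᵢ − x̄)⁴ = 489640.2866 ⇒ m₄ = 81606.71443
m₂² = 25787.00694
g_2 = m₄/m₂² − 3 = 3.16464 − 3 ≈ 0.1646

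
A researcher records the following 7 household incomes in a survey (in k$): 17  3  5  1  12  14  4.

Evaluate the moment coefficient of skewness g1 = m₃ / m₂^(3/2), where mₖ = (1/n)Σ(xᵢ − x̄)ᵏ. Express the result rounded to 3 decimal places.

0.337

x̄ = (17 + 3 + 5 + 1 + 12 + 14 + 4) / 7 = 8.0000
deviations (xᵢ − x̄): 9.0000, -5.0000, -3.0000, -7.0000, 4.0000, 6.0000, -4.0000
Σ(xᵢ − x̄)² = 232.0000 ⇒ m₂ = 232.0000/7 = 33.14286
Σ(xᵢ − x̄)³ = 450.0000 ⇒ m₃ = 450.0000/7 = 64.28571
m₂^(3/2) = 33.14286^(1.5) = 190.80288
g1 = m₃ / m₂^(3/2) = 64.28571 / 190.80288 ≈ 0.337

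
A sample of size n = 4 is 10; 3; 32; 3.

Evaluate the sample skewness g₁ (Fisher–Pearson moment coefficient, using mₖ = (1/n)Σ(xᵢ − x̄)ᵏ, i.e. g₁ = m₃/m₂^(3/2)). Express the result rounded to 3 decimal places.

0.970

x̄ = (10 + 3 + 32 + 3) / 4 = 12.0000
deviations (xᵢ − x̄): -2.0000, -9.0000, 20.0000, -9.0000
Σ(xᵢ − x̄)² = 566.0000 ⇒ m₂ = 566.0000/4 = 141.50000
Σ(xᵢ − x̄)³ = 6534.0000 ⇒ m₃ = 6534.0000/4 = 1633.50000
m₂^(3/2) = 141.50000^(1.5) = 1683.19588
g₁ = m₃ / m₂^(3/2) = 1633.50000 / 1683.19588 ≈ 0.970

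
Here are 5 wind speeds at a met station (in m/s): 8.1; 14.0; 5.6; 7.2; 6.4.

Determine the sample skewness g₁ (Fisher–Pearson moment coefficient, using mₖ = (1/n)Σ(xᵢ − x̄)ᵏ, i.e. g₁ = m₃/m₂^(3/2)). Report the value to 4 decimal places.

x̄ = (8.1 + 14.0 + 5.6 + 7.2 + 6.4) / 5 = 8.2600
deviations (xᵢ − x̄): -0.1600, 5.7400, -2.6600, -1.0600, -1.8600
Σ(xᵢ − x̄)² = 44.6320 ⇒ m₂ = 44.6320/5 = 8.92640
Σ(xᵢ − x̄)³ = 162.6682 ⇒ m₃ = 162.6682/5 = 32.53363
m₂^(3/2) = 8.92640^(1.5) = 26.66948
g₁ = m₃ / m₂^(3/2) = 32.53363 / 26.66948 ≈ 1.2199

1.2199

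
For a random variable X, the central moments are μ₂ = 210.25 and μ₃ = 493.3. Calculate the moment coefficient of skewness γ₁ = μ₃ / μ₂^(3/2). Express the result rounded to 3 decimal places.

σ = √μ₂ = √210.25 = 14.50000
σ³ = μ₂^(3/2) = 3048.62500
γ₁ = μ₃/σ³ = 493.3 / 3048.62500 ≈ 0.162

0.162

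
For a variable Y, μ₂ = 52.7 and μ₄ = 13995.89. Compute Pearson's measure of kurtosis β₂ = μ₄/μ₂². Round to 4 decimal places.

μ₂² = 52.7² = 2777.29000
μ₄/μ₂² = 13995.89 / 2777.29000 = 5.03941
β₂ ≈ 5.0394

5.0394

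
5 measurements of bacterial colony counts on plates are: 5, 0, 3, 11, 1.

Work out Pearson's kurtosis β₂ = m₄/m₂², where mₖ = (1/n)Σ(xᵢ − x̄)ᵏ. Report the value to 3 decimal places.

x̄ = 4.0000
Σ(xᵢ − x̄)² = 76.0000 ⇒ m₂ = 15.20000
Σ(xᵢ − x̄)⁴ = 2740.0000 ⇒ m₄ = 548.00000
m₂² = 231.04000
β₂ = m₄/m₂² = 548.00000 / 231.04000 ≈ 2.372

2.372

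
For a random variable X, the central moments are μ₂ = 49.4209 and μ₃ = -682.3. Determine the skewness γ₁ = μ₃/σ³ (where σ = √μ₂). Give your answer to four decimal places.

σ = √μ₂ = √49.4209 = 7.03000
σ³ = μ₂^(3/2) = 347.42893
γ₁ = μ₃/σ³ = -682.3 / 347.42893 ≈ -1.9639

-1.9639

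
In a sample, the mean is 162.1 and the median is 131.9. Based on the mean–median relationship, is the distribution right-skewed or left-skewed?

mean − median = 162.1 − 131.9 = 30.2
mean > median ⇒ the longer tail is on the right ⇒ right-skewed (positively skewed).

right-skewed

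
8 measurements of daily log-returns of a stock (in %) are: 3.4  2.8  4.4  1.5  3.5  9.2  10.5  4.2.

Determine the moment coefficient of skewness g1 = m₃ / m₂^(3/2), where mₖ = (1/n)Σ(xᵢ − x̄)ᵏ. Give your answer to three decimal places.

0.912

x̄ = (3.4 + 2.8 + 4.4 + 1.5 + 3.5 + 9.2 + 10.5 + 4.2) / 8 = 4.9375
deviations (xᵢ − x̄): -1.5375, -2.1375, -0.5375, -3.4375, -1.4375, 4.2625, 5.5625, -0.7375
Σ(xᵢ − x̄)² = 70.7587 ⇒ m₂ = 70.7587/8 = 8.84484
Σ(xᵢ − x̄)³ = 192.0102 ⇒ m₃ = 192.0102/8 = 24.00128
m₂^(3/2) = 8.84484^(1.5) = 26.30481
g1 = m₃ / m₂^(3/2) = 24.00128 / 26.30481 ≈ 0.912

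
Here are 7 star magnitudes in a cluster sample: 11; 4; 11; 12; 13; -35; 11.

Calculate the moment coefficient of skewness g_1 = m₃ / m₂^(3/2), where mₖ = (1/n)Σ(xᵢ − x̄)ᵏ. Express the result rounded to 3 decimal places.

x̄ = (11 + 4 + 11 + 12 + 13 - 35 + 11) / 7 = 3.8571
deviations (xᵢ − x̄): 7.1429, 0.1429, 7.1429, 8.1429, 9.1429, -38.8571, 7.1429
Σ(xᵢ − x̄)² = 1812.8571 ⇒ m₂ = 1812.8571/7 = 258.97959
Σ(xᵢ − x̄)³ = -56272.0408 ⇒ m₃ = -56272.0408/7 = -8038.86297
m₂^(3/2) = 258.97959^(1.5) = 4167.71788
g_1 = m₃ / m₂^(3/2) = -8038.86297 / 4167.71788 ≈ -1.929

-1.929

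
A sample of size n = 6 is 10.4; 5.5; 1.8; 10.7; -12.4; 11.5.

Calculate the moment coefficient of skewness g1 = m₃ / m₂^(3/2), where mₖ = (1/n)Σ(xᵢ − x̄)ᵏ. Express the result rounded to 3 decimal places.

-1.201

x̄ = (10.4 + 5.5 + 1.8 + 10.7 - 12.4 + 11.5) / 6 = 4.5833
deviations (xᵢ − x̄): 5.8167, 0.9167, -2.7833, 6.1167, -16.9833, 6.9167
Σ(xᵢ − x̄)² = 416.1083 ⇒ m₂ = 416.1083/6 = 69.35139
Σ(xᵢ − x̄)³ = -4162.8156 ⇒ m₃ = -4162.8156/6 = -693.80259
m₂^(3/2) = 69.35139^(1.5) = 577.54090
g1 = m₃ / m₂^(3/2) = -693.80259 / 577.54090 ≈ -1.201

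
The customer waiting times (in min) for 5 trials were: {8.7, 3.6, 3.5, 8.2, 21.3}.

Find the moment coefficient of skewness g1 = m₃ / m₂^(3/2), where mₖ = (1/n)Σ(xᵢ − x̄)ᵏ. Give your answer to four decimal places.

x̄ = (8.7 + 3.6 + 3.5 + 8.2 + 21.3) / 5 = 9.0600
deviations (xᵢ − x̄): -0.3600, -5.4600, -5.5600, -0.8600, 12.2400
Σ(xᵢ − x̄)² = 211.4120 ⇒ m₂ = 211.4120/5 = 42.28240
Σ(xᵢ − x̄)³ = 1498.4338 ⇒ m₃ = 1498.4338/5 = 299.68675
m₂^(3/2) = 42.28240^(1.5) = 274.94096
g1 = m₃ / m₂^(3/2) = 299.68675 / 274.94096 ≈ 1.0900

1.0900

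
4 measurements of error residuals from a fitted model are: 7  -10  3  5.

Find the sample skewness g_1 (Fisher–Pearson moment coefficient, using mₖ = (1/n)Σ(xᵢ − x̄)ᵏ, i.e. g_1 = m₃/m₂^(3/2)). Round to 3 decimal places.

-1.001

x̄ = (7 - 10 + 3 + 5) / 4 = 1.2500
deviations (xᵢ − x̄): 5.7500, -11.2500, 1.7500, 3.7500
Σ(xᵢ − x̄)² = 176.7500 ⇒ m₂ = 176.7500/4 = 44.18750
Σ(xᵢ − x̄)³ = -1175.6250 ⇒ m₃ = -1175.6250/4 = -293.90625
m₂^(3/2) = 44.18750^(1.5) = 293.73057
g_1 = m₃ / m₂^(3/2) = -293.90625 / 293.73057 ≈ -1.001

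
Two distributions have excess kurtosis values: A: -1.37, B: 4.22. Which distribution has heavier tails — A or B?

B

Higher excess kurtosis ⇒ heavier tails relative to the normal distribution.
-1.37 vs 4.22: the larger is 4.22, so B has heavier tails. (B is leptokurtic — heavier-than-normal tails; the other is platykurtic.)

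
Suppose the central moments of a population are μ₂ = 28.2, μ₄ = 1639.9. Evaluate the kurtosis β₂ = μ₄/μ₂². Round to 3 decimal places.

2.062

μ₂² = 28.2² = 795.24000
μ₄/μ₂² = 1639.9 / 795.24000 = 2.06214
β₂ ≈ 2.062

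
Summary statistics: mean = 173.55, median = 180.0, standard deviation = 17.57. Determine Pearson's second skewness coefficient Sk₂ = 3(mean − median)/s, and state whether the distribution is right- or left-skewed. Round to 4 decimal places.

Sk₂ = 3(173.55 − 180.0) / 17.57 = 3 × -6.4500 / 17.57
    = -19.3500 / 17.57 ≈ -1.1013
Sk₂ < 0 ⇒ mean < median ⇒ left-skewed (negative skew).

-1.1013, left-skewed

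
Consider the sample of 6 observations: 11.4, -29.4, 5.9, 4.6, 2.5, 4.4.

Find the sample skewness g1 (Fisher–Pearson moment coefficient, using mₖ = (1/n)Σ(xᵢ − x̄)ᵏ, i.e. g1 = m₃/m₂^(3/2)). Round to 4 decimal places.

x̄ = (11.4 - 29.4 + 5.9 + 4.6 + 2.5 + 4.4) / 6 = -0.1000
deviations (xᵢ − x̄): 11.5000, -29.3000, 6.0000, 4.7000, 2.6000, 4.5000
Σ(xᵢ − x̄)² = 1075.8400 ⇒ m₂ = 1075.8400/6 = 179.30667
Σ(xᵢ − x̄)³ = -23204.3580 ⇒ m₃ = -23204.3580/6 = -3867.39300
m₂^(3/2) = 179.30667^(1.5) = 2401.01380
g1 = m₃ / m₂^(3/2) = -3867.39300 / 2401.01380 ≈ -1.6107

-1.6107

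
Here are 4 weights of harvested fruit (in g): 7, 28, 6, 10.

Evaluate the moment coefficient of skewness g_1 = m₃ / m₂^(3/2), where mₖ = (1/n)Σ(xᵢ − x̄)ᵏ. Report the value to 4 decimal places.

1.0642

x̄ = (7 + 28 + 6 + 10) / 4 = 12.7500
deviations (xᵢ − x̄): -5.7500, 15.2500, -6.7500, -2.7500
Σ(xᵢ − x̄)² = 318.7500 ⇒ m₂ = 318.7500/4 = 79.68750
Σ(xᵢ − x̄)³ = 3028.1250 ⇒ m₃ = 3028.1250/4 = 757.03125
m₂^(3/2) = 79.68750^(1.5) = 711.35322
g_1 = m₃ / m₂^(3/2) = 757.03125 / 711.35322 ≈ 1.0642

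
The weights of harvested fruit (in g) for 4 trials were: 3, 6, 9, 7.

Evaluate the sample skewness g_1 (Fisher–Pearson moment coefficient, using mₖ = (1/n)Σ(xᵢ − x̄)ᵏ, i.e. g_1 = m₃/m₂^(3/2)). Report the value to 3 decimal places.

x̄ = (3 + 6 + 9 + 7) / 4 = 6.2500
deviations (xᵢ − x̄): -3.2500, -0.2500, 2.7500, 0.7500
Σ(xᵢ − x̄)² = 18.7500 ⇒ m₂ = 18.7500/4 = 4.68750
Σ(xᵢ − x̄)³ = -13.1250 ⇒ m₃ = -13.1250/4 = -3.28125
m₂^(3/2) = 4.68750^(1.5) = 10.14874
g_1 = m₃ / m₂^(3/2) = -3.28125 / 10.14874 ≈ -0.323

-0.323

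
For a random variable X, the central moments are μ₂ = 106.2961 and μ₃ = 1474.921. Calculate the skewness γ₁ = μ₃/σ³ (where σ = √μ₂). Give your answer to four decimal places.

1.3458

σ = √μ₂ = √106.2961 = 10.31000
σ³ = μ₂^(3/2) = 1095.91279
γ₁ = μ₃/σ³ = 1474.921 / 1095.91279 ≈ 1.3458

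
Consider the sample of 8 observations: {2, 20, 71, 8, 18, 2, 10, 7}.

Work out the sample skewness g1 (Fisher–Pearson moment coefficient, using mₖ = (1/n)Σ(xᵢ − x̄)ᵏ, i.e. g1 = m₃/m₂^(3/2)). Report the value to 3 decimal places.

x̄ = (2 + 20 + 71 + 8 + 18 + 2 + 10 + 7) / 8 = 17.2500
deviations (xᵢ − x̄): -15.2500, 2.7500, 53.7500, -9.2500, 0.7500, -15.2500, -7.2500, -10.2500
Σ(xᵢ − x̄)² = 3605.5000 ⇒ m₂ = 3605.5000/8 = 450.68750
Σ(xᵢ − x̄)³ = 145965.7500 ⇒ m₃ = 145965.7500/8 = 18245.71875
m₂^(3/2) = 450.68750^(1.5) = 9567.82602
g1 = m₃ / m₂^(3/2) = 18245.71875 / 9567.82602 ≈ 1.907

1.907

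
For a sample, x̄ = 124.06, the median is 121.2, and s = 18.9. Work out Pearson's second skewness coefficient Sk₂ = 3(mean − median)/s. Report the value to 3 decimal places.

0.454

Sk₂ = 3(124.06 − 121.2) / 18.9 = 3 × 2.8600 / 18.9
    = 8.5800 / 18.9 ≈ 0.454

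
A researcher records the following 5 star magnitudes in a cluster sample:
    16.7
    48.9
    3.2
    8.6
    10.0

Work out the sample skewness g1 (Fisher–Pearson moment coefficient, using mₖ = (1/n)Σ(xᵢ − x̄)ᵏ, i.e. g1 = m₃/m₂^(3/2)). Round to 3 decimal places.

x̄ = (16.7 + 48.9 + 3.2 + 8.6 + 10.0) / 5 = 17.4800
deviations (xᵢ − x̄): -0.7800, 31.4200, -14.2800, -8.8800, -7.4800
Σ(xᵢ − x̄)² = 1326.5480 ⇒ m₂ = 1326.5480/5 = 265.30960
Σ(xᵢ − x̄)³ = 26987.1739 ⇒ m₃ = 26987.1739/5 = 5397.43478
m₂^(3/2) = 265.30960^(1.5) = 4321.44955
g1 = m₃ / m₂^(3/2) = 5397.43478 / 4321.44955 ≈ 1.249

1.249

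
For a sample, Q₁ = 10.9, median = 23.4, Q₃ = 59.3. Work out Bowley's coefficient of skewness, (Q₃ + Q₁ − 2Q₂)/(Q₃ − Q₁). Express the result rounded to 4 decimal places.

numerator: Q₃ + Q₁ − 2Q₂ = 59.3 + 10.9 − 2×23.4 = 23.4000
denominator: Q₃ − Q₁ = 59.3 − 10.9 = 48.4000
Bowley skewness = 23.4000 / 48.4000 ≈ 0.4835

0.4835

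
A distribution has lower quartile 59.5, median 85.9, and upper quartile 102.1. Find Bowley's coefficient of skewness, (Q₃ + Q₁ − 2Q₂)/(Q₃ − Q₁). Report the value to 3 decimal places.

-0.239

numerator: Q₃ + Q₁ − 2Q₂ = 102.1 + 59.5 − 2×85.9 = -10.2000
denominator: Q₃ − Q₁ = 102.1 − 59.5 = 42.6000
Bowley skewness = -10.2000 / 42.6000 ≈ -0.239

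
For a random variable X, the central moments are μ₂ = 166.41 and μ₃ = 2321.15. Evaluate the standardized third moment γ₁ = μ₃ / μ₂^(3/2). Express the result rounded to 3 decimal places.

σ = √μ₂ = √166.41 = 12.90000
σ³ = μ₂^(3/2) = 2146.68900
γ₁ = μ₃/σ³ = 2321.15 / 2146.68900 ≈ 1.081

1.081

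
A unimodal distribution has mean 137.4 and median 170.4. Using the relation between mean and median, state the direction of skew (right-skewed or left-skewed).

left-skewed

mean − median = 137.4 − 170.4 = -33.0
mean < median ⇒ the longer tail is on the left ⇒ left-skewed (negatively skewed).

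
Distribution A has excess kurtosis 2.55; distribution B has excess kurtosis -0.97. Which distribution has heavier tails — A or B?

A

Higher excess kurtosis ⇒ heavier tails relative to the normal distribution.
2.55 vs -0.97: the larger is 2.55, so A has heavier tails. (A is leptokurtic — heavier-than-normal tails; the other is platykurtic.)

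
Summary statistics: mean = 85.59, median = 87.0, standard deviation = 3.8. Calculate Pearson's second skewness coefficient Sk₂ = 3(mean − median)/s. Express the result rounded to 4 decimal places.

Sk₂ = 3(85.59 − 87.0) / 3.8 = 3 × -1.4100 / 3.8
    = -4.2300 / 3.8 ≈ -1.1132

-1.1132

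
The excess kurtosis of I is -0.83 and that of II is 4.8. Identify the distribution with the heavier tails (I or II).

Higher excess kurtosis ⇒ heavier tails relative to the normal distribution.
-0.83 vs 4.8: the larger is 4.8, so II has heavier tails. (II is leptokurtic — heavier-than-normal tails; the other is platykurtic.)

II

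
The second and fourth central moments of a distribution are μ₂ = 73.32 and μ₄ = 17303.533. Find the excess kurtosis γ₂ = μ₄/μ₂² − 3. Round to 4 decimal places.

μ₂² = 73.32² = 5375.82240
μ₄/μ₂² = 17303.533 / 5375.82240 = 3.21877
γ₂ = 3.21877 − 3 ≈ 0.2188

0.2188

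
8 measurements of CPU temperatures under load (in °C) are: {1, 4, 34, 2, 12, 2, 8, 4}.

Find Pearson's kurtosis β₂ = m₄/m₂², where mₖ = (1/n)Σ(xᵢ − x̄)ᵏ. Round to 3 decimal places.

x̄ = 8.3750
Σ(xᵢ − x̄)² = 843.8750 ⇒ m₂ = 105.48438
Σ(xᵢ − x̄)⁴ = 438343.9941 ⇒ m₄ = 54792.99927
m₂² = 11126.95337
β₂ = m₄/m₂² = 54792.99927 / 11126.95337 ≈ 4.924

4.924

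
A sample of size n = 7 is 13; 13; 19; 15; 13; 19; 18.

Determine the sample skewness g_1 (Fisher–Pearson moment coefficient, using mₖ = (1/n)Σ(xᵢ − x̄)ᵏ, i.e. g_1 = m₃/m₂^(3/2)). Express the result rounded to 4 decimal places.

0.1715

x̄ = (13 + 13 + 19 + 15 + 13 + 19 + 18) / 7 = 15.7143
deviations (xᵢ − x̄): -2.7143, -2.7143, 3.2857, -0.7143, -2.7143, 3.2857, 2.2857
Σ(xᵢ − x̄)² = 49.4286 ⇒ m₂ = 49.4286/7 = 7.06122
Σ(xᵢ − x̄)³ = 22.5306 ⇒ m₃ = 22.5306/7 = 3.21866
m₂^(3/2) = 7.06122^(1.5) = 18.76377
g_1 = m₃ / m₂^(3/2) = 3.21866 / 18.76377 ≈ 0.1715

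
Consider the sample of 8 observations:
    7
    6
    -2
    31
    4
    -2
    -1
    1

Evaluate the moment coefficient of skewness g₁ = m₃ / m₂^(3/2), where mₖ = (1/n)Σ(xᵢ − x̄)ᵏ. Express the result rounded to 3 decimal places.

1.818

x̄ = (7 + 6 - 2 + 31 + 4 - 2 - 1 + 1) / 8 = 5.5000
deviations (xᵢ − x̄): 1.5000, 0.5000, -7.5000, 25.5000, -1.5000, -7.5000, -6.5000, -4.5000
Σ(xᵢ − x̄)² = 830.0000 ⇒ m₂ = 830.0000/8 = 103.75000
Σ(xᵢ − x̄)³ = 15372.0000 ⇒ m₃ = 15372.0000/8 = 1921.50000
m₂^(3/2) = 103.75000^(1.5) = 1056.77409
g₁ = m₃ / m₂^(3/2) = 1921.50000 / 1056.77409 ≈ 1.818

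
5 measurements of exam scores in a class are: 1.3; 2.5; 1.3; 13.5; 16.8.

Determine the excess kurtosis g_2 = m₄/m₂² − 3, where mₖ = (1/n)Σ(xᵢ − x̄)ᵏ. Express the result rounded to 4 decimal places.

-1.6689

x̄ = 7.0800
Σ(xᵢ − x̄)² = 223.4880 ⇒ m₂ = 44.69760
Σ(xᵢ − x̄)⁴ = 13297.2114 ⇒ m₄ = 2659.44229
m₂² = 1997.87545
g_2 = m₄/m₂² − 3 = 1.33114 − 3 ≈ -1.6689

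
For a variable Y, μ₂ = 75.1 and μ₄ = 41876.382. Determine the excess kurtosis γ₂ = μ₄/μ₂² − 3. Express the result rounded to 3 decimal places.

4.425

μ₂² = 75.1² = 5640.01000
μ₄/μ₂² = 41876.382 / 5640.01000 = 7.42488
γ₂ = 7.42488 − 3 ≈ 4.425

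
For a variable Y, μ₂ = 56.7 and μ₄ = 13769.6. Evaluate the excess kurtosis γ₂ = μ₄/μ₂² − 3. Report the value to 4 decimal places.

1.2831

μ₂² = 56.7² = 3214.89000
μ₄/μ₂² = 13769.6 / 3214.89000 = 4.28307
γ₂ = 4.28307 − 3 ≈ 1.2831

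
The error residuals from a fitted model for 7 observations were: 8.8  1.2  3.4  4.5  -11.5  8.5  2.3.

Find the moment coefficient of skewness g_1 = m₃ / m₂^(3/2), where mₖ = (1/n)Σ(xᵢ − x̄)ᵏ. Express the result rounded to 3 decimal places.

-1.275

x̄ = (8.8 + 1.2 + 3.4 + 4.5 - 11.5 + 8.5 + 2.3) / 7 = 2.4571
deviations (xᵢ − x̄): 6.3429, -1.2571, 0.9429, 2.0429, -13.9571, 6.0429, -0.1571
Σ(xᵢ − x̄)² = 278.2171 ⇒ m₂ = 278.2171/7 = 39.74531
Σ(xᵢ − x̄)³ = -2235.6577 ⇒ m₃ = -2235.6577/7 = -319.37967
m₂^(3/2) = 39.74531^(1.5) = 250.56982
g_1 = m₃ / m₂^(3/2) = -319.37967 / 250.56982 ≈ -1.275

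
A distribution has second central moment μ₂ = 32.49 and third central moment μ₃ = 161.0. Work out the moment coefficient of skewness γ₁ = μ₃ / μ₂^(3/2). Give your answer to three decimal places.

σ = √μ₂ = √32.49 = 5.70000
σ³ = μ₂^(3/2) = 185.19300
γ₁ = μ₃/σ³ = 161.0 / 185.19300 ≈ 0.869

0.869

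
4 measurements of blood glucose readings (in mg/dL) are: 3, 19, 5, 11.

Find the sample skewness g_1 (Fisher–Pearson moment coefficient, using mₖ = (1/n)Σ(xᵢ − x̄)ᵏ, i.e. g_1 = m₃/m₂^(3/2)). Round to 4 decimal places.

0.5130

x̄ = (3 + 19 + 5 + 11) / 4 = 9.5000
deviations (xᵢ − x̄): -6.5000, 9.5000, -4.5000, 1.5000
Σ(xᵢ − x̄)² = 155.0000 ⇒ m₂ = 155.0000/4 = 38.75000
Σ(xᵢ − x̄)³ = 495.0000 ⇒ m₃ = 495.0000/4 = 123.75000
m₂^(3/2) = 38.75000^(1.5) = 241.21680
g_1 = m₃ / m₂^(3/2) = 123.75000 / 241.21680 ≈ 0.5130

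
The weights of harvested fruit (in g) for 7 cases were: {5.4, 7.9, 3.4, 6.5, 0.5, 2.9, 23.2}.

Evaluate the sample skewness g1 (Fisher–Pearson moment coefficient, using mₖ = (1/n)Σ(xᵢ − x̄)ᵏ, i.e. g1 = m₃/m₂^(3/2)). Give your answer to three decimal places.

x̄ = (5.4 + 7.9 + 3.4 + 6.5 + 0.5 + 2.9 + 23.2) / 7 = 7.1143
deviations (xᵢ − x̄): -1.7143, 0.7857, -3.7143, -0.6143, -6.6143, -4.2143, 16.0857
Σ(xᵢ − x̄)² = 337.9886 ⇒ m₂ = 337.9886/7 = 48.28408
Σ(xᵢ − x̄)³ = 3741.9418 ⇒ m₃ = 3741.9418/7 = 534.56311
m₂^(3/2) = 48.28408^(1.5) = 335.51038
g1 = m₃ / m₂^(3/2) = 534.56311 / 335.51038 ≈ 1.593

1.593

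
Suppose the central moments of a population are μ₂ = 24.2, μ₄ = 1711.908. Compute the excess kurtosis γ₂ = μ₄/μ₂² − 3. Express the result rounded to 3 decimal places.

μ₂² = 24.2² = 585.64000
μ₄/μ₂² = 1711.908 / 585.64000 = 2.92314
γ₂ = 2.92314 − 3 ≈ -0.077

-0.077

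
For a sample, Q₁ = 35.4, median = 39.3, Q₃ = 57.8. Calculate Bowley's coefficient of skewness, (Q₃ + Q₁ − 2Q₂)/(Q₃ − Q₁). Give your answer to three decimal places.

numerator: Q₃ + Q₁ − 2Q₂ = 57.8 + 35.4 − 2×39.3 = 14.6000
denominator: Q₃ − Q₁ = 57.8 − 35.4 = 22.4000
Bowley skewness = 14.6000 / 22.4000 ≈ 0.652

0.652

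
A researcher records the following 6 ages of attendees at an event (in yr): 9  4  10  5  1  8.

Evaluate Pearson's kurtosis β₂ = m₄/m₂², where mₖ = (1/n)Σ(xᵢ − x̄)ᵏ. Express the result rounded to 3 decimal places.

x̄ = 6.1667
Σ(xᵢ − x̄)² = 58.8333 ⇒ m₂ = 9.80556
Σ(xᵢ − x̄)⁴ = 1028.1528 ⇒ m₄ = 171.35880
m₂² = 96.14892
β₂ = m₄/m₂² = 171.35880 / 96.14892 ≈ 1.782

1.782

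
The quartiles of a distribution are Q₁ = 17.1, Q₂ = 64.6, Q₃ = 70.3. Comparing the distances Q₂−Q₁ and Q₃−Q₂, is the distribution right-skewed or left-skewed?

Q₂ − Q₁ = 47.5;  Q₃ − Q₂ = 5.7
Q₂ − Q₁ > Q₃ − Q₂ ⇒ the lower half is more spread out ⇒ left-skewed.

left-skewed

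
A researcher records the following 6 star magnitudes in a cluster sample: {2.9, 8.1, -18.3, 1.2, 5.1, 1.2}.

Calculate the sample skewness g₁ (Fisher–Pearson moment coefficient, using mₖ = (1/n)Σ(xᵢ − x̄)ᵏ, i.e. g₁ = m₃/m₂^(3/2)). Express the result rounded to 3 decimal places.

x̄ = (2.9 + 8.1 - 18.3 + 1.2 + 5.1 + 1.2) / 6 = 0.0333
deviations (xᵢ − x̄): 2.8667, 8.0667, -18.3333, 1.1667, 5.0667, 1.1667
Σ(xᵢ − x̄)² = 437.7933 ⇒ m₂ = 437.7933/6 = 72.96556
Σ(xᵢ − x̄)³ = -5480.3296 ⇒ m₃ = -5480.3296/6 = -913.38826
m₂^(3/2) = 72.96556^(1.5) = 623.27089
g₁ = m₃ / m₂^(3/2) = -913.38826 / 623.27089 ≈ -1.465

-1.465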